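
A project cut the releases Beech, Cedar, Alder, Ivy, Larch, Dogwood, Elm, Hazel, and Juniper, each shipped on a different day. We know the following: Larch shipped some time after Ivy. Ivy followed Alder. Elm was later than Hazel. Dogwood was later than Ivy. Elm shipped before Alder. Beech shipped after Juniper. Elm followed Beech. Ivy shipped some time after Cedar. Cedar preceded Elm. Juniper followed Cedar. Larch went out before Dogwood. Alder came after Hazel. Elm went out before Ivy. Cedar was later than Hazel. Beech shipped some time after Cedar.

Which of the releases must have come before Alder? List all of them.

Beech, Cedar, Elm, Hazel, Juniper

Directly stated before Alder: Elm and Hazel.
Beech reaches Alder via Beech → Elm → Alder.
Cedar reaches Alder via Cedar → Elm → Alder.
Juniper reaches Alder via Juniper → Beech → Elm → Alder.
No chain forces Dogwood (or any of the others) ahead of Alder.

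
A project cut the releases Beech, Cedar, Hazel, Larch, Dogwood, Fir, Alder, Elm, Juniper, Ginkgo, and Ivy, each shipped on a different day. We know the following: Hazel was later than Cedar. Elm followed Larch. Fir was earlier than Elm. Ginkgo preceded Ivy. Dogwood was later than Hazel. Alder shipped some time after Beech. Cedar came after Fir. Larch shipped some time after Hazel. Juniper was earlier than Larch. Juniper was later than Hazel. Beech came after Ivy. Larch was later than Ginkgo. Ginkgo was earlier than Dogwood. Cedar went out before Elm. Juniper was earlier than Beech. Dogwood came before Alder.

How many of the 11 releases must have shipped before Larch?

5

Directly stated before Larch: Ginkgo, Hazel, and Juniper.
Cedar reaches Larch via Cedar → Hazel → Larch.
Fir reaches Larch via Fir → Cedar → Hazel → Larch.
No chain forces Alder (or any of the others) ahead of Larch.
That's Cedar, Fir, Ginkgo, Hazel, and Juniper — 5 in all.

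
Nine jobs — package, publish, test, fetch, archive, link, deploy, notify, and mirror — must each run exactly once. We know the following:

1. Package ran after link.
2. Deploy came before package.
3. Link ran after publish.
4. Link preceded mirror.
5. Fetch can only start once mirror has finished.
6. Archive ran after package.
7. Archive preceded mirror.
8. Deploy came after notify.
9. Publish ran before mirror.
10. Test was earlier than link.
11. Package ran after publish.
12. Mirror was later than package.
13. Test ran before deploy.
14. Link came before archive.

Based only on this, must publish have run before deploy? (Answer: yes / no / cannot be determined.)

No chain of stated constraints runs from publish to deploy, and none runs from deploy to publish either.
So the relative order of publish and deploy is not fixed by the given facts.

cannot be determined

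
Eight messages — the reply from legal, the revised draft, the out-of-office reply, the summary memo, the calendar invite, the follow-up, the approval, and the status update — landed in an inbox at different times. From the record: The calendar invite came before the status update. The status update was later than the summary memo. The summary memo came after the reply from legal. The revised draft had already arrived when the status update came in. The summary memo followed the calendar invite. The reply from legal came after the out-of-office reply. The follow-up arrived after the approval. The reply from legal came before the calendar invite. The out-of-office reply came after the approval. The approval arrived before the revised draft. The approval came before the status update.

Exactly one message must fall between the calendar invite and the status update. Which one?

the summary memo

Tracing the constraints gives the calendar invite → the summary memo → the status update, so the summary memo sits after the calendar invite and before the status update.
No other message is forced both after the calendar invite and before the status update.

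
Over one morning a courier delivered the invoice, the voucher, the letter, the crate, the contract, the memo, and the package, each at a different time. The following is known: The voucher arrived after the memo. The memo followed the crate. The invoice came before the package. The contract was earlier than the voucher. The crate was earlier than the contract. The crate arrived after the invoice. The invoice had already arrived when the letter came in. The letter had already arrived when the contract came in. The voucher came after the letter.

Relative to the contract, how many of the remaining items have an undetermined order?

2

Forced before the contract: the crate, the invoice, and the letter; forced after the contract: the voucher.
That leaves the memo and the package with no forced order relative to the contract — 2.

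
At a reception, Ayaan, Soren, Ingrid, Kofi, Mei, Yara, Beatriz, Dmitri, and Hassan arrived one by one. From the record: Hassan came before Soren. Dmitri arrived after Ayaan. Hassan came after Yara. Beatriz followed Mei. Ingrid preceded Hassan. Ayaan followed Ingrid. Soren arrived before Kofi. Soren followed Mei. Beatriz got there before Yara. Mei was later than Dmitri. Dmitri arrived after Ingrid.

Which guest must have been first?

Ingrid has a chain of constraints placing them before every other guest, so Ingrid must be first.

Ingrid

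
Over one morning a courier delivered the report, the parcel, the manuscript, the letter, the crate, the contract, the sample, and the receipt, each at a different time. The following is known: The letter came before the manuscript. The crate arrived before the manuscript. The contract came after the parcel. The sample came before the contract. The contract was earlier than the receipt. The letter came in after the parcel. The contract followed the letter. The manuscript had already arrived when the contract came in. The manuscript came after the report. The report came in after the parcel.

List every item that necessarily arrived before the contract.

Directly stated before the contract: the letter, the manuscript, the parcel, and the sample.
The crate reaches the contract via the crate → the manuscript → the contract.
The report reaches the contract via the report → the manuscript → the contract.

the crate, the letter, the manuscript, the parcel, the report, the sample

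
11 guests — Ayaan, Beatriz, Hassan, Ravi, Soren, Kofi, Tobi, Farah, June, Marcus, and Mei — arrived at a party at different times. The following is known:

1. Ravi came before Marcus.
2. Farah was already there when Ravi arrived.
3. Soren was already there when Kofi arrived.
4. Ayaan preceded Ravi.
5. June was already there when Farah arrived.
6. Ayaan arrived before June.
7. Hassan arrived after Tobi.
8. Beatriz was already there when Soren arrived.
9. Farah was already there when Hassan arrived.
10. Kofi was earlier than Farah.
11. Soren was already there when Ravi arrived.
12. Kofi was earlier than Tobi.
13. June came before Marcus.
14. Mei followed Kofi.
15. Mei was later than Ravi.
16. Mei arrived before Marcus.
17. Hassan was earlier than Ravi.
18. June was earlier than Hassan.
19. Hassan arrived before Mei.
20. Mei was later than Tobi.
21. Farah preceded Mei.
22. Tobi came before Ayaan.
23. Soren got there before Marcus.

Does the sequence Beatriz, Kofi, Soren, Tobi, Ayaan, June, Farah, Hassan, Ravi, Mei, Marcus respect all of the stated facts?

The constraints require Soren before Kofi, but in the proposed sequence Kofi appears ahead of Soren. That one violation is enough.

no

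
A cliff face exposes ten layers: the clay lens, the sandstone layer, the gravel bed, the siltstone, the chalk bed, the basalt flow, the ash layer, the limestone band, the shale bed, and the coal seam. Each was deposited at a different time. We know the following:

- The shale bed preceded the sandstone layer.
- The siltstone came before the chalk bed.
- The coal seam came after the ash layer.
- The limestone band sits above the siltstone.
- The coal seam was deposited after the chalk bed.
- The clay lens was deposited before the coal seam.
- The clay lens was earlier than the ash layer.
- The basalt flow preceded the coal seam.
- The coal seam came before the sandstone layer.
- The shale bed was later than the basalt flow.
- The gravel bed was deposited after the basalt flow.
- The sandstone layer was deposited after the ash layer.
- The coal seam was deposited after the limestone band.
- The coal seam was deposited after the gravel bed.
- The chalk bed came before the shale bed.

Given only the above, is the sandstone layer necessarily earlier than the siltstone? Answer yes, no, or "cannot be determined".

no

Tracing the constraints gives the siltstone → the limestone band → the coal seam → the sandstone layer, so the siltstone must come before the sandstone layer.
That means the sandstone layer cannot be before the siltstone.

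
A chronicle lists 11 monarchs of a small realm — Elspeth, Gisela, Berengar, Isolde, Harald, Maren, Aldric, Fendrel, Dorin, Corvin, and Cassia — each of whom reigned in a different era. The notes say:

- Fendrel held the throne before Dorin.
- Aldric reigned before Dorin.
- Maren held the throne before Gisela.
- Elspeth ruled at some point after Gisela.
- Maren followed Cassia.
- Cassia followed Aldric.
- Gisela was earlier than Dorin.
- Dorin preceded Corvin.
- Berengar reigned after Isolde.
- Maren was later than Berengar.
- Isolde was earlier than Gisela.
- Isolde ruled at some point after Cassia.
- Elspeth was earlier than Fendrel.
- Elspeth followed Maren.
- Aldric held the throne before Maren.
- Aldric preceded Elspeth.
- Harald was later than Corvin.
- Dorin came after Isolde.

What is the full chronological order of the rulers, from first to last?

The constraints fix every adjacent pair, so only one ordering works:
Aldric → Cassia → Isolde → Berengar → Maren → Gisela → Elspeth → Fendrel → Dorin → Corvin → Harald.

Aldric, Cassia, Isolde, Berengar, Maren, Gisela, Elspeth, Fendrel, Dorin, Corvin, Harald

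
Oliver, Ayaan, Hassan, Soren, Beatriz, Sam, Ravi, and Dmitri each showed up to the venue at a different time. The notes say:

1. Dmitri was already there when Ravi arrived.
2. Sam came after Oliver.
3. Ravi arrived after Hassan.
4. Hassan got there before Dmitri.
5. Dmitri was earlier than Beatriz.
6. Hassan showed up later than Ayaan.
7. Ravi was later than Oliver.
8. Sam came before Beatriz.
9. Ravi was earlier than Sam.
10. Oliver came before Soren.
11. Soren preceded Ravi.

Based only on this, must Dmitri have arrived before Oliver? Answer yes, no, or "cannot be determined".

cannot be determined

No chain of stated constraints runs from Dmitri to Oliver, and none runs from Oliver to Dmitri either.
So the relative order of Dmitri and Oliver is not fixed by the given facts.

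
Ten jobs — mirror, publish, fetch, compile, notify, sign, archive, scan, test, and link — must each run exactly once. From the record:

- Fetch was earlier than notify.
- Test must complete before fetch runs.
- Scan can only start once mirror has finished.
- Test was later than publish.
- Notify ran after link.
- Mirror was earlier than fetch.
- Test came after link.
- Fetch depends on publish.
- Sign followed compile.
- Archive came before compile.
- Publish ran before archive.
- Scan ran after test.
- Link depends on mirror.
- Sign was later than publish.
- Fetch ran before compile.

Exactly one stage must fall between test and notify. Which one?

Tracing the constraints gives test → fetch → notify, so fetch sits after test and before notify.
No other stage is forced both after test and before notify.

fetch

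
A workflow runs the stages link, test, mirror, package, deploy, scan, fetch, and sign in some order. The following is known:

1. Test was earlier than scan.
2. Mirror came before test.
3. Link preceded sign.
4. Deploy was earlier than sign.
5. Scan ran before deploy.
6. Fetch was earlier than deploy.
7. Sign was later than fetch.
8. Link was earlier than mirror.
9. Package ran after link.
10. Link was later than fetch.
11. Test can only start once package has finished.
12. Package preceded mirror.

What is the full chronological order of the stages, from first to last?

fetch, link, package, mirror, test, scan, deploy, sign

The constraints fix every adjacent pair, so only one ordering works:
fetch → link → package → mirror → test → scan → deploy → sign.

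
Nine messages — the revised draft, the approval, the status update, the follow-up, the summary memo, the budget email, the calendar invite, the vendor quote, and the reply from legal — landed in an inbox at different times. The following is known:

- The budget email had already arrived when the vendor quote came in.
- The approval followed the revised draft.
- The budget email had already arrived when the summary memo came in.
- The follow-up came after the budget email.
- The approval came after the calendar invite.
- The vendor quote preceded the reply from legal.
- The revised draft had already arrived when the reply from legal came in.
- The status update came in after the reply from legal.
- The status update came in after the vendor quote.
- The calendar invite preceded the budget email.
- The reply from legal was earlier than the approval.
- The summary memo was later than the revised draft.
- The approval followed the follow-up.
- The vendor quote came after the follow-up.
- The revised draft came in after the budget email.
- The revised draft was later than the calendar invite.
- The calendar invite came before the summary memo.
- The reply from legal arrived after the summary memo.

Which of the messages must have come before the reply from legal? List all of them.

Directly stated before the reply from legal: the revised draft, the summary memo, and the vendor quote.
The budget email reaches the reply from legal via the budget email → the summary memo → the reply from legal.
The calendar invite reaches the reply from legal via the calendar invite → the summary memo → the reply from legal.
The follow-up reaches the reply from legal via the follow-up → the vendor quote → the reply from legal.
No chain forces the status update (or any of the others) ahead of the reply from legal.

the budget email, the calendar invite, the follow-up, the revised draft, the summary memo, the vendor quote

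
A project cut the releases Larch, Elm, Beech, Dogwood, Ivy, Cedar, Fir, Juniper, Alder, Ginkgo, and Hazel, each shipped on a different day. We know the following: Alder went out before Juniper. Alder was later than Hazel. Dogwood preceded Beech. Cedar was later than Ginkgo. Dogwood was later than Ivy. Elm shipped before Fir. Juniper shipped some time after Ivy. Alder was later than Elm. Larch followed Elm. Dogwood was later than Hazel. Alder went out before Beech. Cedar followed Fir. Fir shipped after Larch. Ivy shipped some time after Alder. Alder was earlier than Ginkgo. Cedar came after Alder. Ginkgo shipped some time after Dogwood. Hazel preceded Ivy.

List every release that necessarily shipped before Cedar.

Directly stated before Cedar: Alder, Fir, and Ginkgo.
Dogwood reaches Cedar via Dogwood → Ginkgo → Cedar.
Elm reaches Cedar via Elm → Fir → Cedar.
Hazel reaches Cedar via Hazel → Alder → Cedar.
Likewise Ivy and Larch each reach Cedar by chaining the stated constraints.

Alder, Dogwood, Elm, Fir, Ginkgo, Hazel, Ivy, Larch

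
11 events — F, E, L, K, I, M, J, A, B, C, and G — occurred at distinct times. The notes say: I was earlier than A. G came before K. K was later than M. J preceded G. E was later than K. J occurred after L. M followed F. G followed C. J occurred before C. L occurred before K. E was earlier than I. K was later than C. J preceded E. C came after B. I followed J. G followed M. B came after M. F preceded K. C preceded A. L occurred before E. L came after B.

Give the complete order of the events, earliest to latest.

F, M, B, L, J, C, G, K, E, I, A

The constraints fix every adjacent pair, so only one ordering works:
F → M → B → L → J → C → G → K → E → I → A.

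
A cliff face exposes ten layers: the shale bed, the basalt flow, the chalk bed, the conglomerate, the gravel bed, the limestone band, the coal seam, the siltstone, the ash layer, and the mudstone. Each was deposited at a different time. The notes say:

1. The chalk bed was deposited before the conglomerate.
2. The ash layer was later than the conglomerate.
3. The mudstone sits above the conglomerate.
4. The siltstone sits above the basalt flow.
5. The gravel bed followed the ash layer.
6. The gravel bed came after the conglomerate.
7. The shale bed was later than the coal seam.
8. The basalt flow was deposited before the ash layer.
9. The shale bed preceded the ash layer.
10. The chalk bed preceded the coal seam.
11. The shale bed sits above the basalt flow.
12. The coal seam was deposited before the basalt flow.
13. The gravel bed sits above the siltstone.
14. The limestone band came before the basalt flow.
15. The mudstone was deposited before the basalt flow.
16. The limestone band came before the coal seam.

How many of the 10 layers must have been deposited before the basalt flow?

5

Directly stated before the basalt flow: the coal seam, the limestone band, and the mudstone.
The chalk bed reaches the basalt flow via the chalk bed → the coal seam → the basalt flow.
The conglomerate reaches the basalt flow via the conglomerate → the mudstone → the basalt flow.
That's the chalk bed, the coal seam, the conglomerate, the limestone band, and the mudstone — 5 in all.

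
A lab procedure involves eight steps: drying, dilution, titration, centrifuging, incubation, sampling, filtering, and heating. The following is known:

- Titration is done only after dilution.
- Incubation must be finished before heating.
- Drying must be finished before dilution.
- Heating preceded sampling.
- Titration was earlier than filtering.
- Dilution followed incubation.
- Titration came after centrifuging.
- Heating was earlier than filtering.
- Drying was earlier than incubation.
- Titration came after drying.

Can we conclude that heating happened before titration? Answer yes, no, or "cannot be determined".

No chain of stated constraints runs from heating to titration, and none runs from titration to heating either.
So the relative order of heating and titration is not fixed by the given facts.

cannot be determined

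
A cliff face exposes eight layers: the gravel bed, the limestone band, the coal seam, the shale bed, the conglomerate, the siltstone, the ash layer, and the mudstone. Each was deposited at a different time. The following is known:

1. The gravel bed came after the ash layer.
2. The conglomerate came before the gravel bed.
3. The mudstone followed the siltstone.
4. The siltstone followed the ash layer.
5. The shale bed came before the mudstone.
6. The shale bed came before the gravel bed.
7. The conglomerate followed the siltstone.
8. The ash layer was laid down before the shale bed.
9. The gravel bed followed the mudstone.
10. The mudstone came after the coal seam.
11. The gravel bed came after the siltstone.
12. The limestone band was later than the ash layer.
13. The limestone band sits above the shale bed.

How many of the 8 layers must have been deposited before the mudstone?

Directly stated before the mudstone: the coal seam, the shale bed, and the siltstone.
The ash layer reaches the mudstone via the ash layer → the shale bed → the mudstone.
No chain forces the conglomerate (or any of the others) ahead of the mudstone.
That's the ash layer, the coal seam, the shale bed, and the siltstone — 4 in all.

4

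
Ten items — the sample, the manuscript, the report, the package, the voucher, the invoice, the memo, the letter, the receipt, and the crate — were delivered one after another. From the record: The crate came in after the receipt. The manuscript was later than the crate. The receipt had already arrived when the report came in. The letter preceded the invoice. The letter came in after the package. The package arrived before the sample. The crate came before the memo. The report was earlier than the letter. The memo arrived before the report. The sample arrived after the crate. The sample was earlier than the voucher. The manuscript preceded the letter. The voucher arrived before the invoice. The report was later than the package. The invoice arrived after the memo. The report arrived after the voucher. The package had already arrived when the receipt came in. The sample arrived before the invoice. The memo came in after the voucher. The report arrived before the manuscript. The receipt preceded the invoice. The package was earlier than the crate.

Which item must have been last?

the invoice

Every other item has a chain of constraints placing it before the invoice, so the invoice is last.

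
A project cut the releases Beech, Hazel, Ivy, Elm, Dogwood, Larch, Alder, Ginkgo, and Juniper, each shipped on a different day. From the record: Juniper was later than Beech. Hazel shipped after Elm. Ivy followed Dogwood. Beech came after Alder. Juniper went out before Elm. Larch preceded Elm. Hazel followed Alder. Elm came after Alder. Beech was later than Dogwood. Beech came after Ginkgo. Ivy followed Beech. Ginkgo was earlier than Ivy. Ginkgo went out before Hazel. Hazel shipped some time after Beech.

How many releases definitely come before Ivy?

4

Directly stated before Ivy: Beech, Dogwood, and Ginkgo.
Alder reaches Ivy via Alder → Beech → Ivy.
No chain forces Hazel (or any of the others) ahead of Ivy.
That's Alder, Beech, Dogwood, and Ginkgo — 4 in all.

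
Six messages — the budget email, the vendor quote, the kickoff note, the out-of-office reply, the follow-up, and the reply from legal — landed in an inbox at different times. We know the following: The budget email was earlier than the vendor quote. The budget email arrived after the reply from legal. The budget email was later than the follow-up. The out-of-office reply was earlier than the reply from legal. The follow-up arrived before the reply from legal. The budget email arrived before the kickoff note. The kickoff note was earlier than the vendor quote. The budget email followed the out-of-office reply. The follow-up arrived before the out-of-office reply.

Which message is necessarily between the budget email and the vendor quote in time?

Tracing the constraints gives the budget email → the kickoff note → the vendor quote, so the kickoff note sits after the budget email and before the vendor quote.
No other message is forced both after the budget email and before the vendor quote.

the kickoff note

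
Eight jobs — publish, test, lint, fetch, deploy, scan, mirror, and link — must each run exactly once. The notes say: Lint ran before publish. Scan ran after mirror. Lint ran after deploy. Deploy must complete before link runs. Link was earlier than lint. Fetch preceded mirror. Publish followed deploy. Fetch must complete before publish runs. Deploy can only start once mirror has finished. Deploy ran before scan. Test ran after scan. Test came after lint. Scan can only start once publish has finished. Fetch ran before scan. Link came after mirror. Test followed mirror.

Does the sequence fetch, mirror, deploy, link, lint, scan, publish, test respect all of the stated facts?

no

The constraints require publish before scan, but in the proposed sequence scan appears ahead of publish. That one violation is enough.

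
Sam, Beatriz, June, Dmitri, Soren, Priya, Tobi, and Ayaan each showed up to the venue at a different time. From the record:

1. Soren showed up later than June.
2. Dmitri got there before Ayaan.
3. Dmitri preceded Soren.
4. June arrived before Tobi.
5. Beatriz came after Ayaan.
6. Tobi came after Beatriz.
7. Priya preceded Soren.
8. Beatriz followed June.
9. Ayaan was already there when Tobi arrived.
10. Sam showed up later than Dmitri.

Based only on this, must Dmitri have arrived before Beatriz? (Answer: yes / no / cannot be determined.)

yes

Chain the constraints: Dmitri → Ayaan → Beatriz. Each link is directly stated, so Dmitri comes before Beatriz.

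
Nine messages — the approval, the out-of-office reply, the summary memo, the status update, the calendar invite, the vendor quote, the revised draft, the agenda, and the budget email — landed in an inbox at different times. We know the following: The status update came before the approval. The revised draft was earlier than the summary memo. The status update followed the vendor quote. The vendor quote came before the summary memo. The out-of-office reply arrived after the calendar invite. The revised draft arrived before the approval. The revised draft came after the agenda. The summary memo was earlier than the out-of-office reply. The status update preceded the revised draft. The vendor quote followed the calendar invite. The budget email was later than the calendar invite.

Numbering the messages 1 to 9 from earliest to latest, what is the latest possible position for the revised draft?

The revised draft must come before the approval, the out-of-office reply, and the summary memo — 3 messages forced after it.
Everything else can be placed before the revised draft in some valid order, so the revised draft can sit as late as position 9 − 3 = 6.

6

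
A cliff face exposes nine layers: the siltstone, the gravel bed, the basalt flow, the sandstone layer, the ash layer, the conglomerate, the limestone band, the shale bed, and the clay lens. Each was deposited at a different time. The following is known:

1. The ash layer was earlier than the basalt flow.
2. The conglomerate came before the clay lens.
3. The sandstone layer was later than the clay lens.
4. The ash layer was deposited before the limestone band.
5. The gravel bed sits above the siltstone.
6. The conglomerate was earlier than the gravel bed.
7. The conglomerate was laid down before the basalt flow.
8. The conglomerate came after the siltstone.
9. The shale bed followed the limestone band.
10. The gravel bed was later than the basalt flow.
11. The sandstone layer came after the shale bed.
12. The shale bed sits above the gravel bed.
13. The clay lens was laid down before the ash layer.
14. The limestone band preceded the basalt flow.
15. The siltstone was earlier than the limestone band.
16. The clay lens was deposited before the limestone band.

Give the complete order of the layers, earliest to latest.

the siltstone, the conglomerate, the clay lens, the ash layer, the limestone band, the basalt flow, the gravel bed, the shale bed, the sandstone layer

The constraints fix every adjacent pair, so only one ordering works:
the siltstone → the conglomerate → the clay lens → the ash layer → the limestone band → the basalt flow → the gravel bed → the shale bed → the sandstone layer.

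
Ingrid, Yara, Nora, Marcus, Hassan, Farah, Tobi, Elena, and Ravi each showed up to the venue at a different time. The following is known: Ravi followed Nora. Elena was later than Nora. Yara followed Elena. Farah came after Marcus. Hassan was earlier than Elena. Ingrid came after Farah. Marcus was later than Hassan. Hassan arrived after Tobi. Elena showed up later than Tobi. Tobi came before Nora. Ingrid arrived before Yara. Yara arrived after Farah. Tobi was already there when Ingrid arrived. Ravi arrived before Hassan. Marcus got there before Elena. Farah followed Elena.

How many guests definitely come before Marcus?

Directly stated before Marcus: Hassan.
Nora reaches Marcus via Nora → Ravi → Hassan → Marcus.
Ravi reaches Marcus via Ravi → Hassan → Marcus.
Tobi reaches Marcus via Tobi → Hassan → Marcus.
No chain forces Yara (or any of the others) ahead of Marcus.
That's Hassan, Nora, Ravi, and Tobi — 4 in all.

4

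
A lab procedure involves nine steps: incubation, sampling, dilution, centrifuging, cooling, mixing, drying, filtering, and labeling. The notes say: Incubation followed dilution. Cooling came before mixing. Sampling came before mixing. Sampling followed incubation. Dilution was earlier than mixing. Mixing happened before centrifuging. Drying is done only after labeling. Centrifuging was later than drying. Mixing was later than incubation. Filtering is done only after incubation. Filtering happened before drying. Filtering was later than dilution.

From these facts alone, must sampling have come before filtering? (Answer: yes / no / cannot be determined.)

cannot be determined

No chain of stated constraints runs from sampling to filtering, and none runs from filtering to sampling either.
So the relative order of sampling and filtering is not fixed by the given facts.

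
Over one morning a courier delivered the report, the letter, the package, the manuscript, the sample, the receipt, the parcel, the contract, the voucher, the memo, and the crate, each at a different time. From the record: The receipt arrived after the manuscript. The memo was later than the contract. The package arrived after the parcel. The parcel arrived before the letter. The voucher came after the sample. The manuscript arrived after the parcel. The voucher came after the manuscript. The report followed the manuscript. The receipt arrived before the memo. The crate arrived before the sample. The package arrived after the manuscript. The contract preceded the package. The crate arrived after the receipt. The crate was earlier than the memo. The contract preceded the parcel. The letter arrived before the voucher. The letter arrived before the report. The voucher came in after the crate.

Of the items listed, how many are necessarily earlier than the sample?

5

Directly stated before the sample: the crate.
The contract reaches the sample via the contract → the parcel → the manuscript → the receipt → the crate → the sample.
The manuscript reaches the sample via the manuscript → the receipt → the crate → the sample.
The parcel reaches the sample via the parcel → the manuscript → the receipt → the crate → the sample.
Likewise the receipt reaches the sample by chaining the stated constraints.
No chain forces the report (or any of the others) ahead of the sample.
That's the contract, the crate, the manuscript, the parcel, and the receipt — 5 in all.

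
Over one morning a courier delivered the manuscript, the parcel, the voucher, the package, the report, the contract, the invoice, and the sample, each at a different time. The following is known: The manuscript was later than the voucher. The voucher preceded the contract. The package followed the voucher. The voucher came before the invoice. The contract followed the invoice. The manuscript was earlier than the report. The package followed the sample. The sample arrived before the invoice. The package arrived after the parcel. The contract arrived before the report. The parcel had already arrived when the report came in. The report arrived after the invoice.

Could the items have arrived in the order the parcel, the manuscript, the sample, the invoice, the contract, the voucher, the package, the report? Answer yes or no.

The constraints require the voucher before the invoice, but in the proposed sequence the invoice appears ahead of the voucher. That one violation is enough.

no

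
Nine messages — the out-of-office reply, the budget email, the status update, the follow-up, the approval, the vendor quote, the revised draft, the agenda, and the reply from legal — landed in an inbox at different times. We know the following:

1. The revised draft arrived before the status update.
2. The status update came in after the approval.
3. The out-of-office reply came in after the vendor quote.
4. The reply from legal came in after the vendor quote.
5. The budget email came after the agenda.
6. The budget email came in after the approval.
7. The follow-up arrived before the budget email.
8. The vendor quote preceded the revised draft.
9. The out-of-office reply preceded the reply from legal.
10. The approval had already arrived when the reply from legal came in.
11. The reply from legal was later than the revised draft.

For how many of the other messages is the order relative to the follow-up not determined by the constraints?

7

Forced after the follow-up: the budget email.
That leaves the agenda, the approval, the out-of-office reply, the reply from legal, the revised draft, the status update, and the vendor quote with no forced order relative to the follow-up — 7.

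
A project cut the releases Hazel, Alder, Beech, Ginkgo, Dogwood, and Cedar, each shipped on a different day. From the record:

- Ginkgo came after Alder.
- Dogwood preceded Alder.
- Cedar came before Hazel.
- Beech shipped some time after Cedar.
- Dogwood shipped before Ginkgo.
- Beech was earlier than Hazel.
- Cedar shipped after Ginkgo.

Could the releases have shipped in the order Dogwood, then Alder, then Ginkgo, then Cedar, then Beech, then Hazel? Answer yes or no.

yes

Check each stated constraint against the proposed order — e.g. Dogwood is ahead of Ginkgo; Cedar is ahead of Hazel. Every pair is in the required order; nothing is violated.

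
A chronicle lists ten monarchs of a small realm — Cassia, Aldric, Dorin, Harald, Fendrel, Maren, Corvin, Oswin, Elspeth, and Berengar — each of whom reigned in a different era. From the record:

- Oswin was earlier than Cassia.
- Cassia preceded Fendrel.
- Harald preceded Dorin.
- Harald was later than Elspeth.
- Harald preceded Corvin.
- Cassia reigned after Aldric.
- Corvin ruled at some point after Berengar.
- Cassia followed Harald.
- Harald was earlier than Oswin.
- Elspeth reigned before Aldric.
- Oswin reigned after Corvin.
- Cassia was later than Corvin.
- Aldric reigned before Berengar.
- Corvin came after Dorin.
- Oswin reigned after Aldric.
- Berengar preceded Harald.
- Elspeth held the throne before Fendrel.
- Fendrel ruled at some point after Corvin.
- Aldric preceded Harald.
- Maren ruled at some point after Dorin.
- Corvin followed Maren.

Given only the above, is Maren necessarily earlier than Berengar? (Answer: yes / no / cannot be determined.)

no

Tracing the constraints gives Berengar → Harald → Dorin → Maren, so Berengar must come before Maren.
That means Maren cannot be before Berengar.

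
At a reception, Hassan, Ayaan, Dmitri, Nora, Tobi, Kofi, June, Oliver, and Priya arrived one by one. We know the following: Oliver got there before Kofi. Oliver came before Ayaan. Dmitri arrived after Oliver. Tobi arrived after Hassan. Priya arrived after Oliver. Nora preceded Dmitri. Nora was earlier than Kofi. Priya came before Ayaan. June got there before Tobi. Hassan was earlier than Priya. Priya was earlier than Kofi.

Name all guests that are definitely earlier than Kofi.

Hassan, Nora, Oliver, Priya

Directly stated before Kofi: Nora, Oliver, and Priya.
Hassan reaches Kofi via Hassan → Priya → Kofi.
No chain forces Tobi (or any of the others) ahead of Kofi.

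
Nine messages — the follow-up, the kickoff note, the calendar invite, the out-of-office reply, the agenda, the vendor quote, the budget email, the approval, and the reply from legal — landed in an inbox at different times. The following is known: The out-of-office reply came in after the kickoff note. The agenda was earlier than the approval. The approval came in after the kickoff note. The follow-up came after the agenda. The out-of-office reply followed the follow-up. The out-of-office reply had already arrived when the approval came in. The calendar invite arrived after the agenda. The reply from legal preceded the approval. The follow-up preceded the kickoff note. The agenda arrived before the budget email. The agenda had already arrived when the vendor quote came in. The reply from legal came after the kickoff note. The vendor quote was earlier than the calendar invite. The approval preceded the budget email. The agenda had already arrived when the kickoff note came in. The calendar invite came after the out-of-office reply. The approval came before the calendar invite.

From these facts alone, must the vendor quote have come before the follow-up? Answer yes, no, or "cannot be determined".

cannot be determined

No chain of stated constraints runs from the vendor quote to the follow-up, and none runs from the follow-up to the vendor quote either.
So the relative order of the vendor quote and the follow-up is not fixed by the given facts.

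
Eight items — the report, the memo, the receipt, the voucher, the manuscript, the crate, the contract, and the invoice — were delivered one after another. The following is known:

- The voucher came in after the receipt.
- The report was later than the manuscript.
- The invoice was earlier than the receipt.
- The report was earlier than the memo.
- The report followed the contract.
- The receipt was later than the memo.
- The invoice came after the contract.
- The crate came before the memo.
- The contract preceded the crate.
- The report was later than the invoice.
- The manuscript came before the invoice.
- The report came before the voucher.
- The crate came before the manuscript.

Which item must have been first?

the contract

The contract has a chain of constraints placing it before every other item, so the contract must be first.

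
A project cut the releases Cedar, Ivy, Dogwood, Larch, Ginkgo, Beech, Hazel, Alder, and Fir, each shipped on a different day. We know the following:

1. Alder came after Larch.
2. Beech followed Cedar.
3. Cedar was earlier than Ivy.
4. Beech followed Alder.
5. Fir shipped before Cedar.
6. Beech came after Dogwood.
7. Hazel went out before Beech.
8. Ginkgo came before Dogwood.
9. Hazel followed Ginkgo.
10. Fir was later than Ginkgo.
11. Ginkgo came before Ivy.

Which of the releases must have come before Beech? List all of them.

Directly stated before Beech: Alder, Cedar, Dogwood, and Hazel.
Fir reaches Beech via Fir → Cedar → Beech.
Ginkgo reaches Beech via Ginkgo → Hazel → Beech.
Larch reaches Beech via Larch → Alder → Beech.

Alder, Cedar, Dogwood, Fir, Ginkgo, Hazel, Larch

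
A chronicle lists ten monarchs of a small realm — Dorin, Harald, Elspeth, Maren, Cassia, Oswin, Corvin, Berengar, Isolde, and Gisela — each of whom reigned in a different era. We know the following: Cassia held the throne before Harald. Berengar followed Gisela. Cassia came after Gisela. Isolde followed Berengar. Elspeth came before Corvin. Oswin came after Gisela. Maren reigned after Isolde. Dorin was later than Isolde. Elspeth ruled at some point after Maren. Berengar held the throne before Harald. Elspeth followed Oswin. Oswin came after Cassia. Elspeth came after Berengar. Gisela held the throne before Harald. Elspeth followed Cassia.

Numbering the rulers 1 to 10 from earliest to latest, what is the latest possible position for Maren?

8

Maren must come before Corvin and Elspeth — 2 rulers forced after them.
Everything else can be placed before Maren in some valid order, so Maren can sit as late as position 10 − 2 = 8.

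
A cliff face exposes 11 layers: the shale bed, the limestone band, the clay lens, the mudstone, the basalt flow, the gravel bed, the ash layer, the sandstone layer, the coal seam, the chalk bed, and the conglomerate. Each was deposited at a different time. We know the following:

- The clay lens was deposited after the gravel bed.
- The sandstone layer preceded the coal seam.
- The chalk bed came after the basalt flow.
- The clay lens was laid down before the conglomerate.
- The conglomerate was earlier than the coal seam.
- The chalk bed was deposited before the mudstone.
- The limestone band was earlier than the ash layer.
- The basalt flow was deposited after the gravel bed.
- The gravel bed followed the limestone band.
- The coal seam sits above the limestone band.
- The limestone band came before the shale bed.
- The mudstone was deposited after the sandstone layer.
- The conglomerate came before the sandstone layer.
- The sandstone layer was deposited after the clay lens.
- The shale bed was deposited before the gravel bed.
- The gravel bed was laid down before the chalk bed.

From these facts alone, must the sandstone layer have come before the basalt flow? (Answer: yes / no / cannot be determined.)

cannot be determined

No chain of stated constraints runs from the sandstone layer to the basalt flow, and none runs from the basalt flow to the sandstone layer either.
So the relative order of the sandstone layer and the basalt flow is not fixed by the given facts.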